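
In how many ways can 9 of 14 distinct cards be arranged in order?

P(14,9) = 14!/(14-9)! = 14!/5!.

Final answer: P(14,9) = 726485760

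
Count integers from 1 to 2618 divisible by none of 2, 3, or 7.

|div by 2|=1309, |div by 3|=872, |div by 7|=374.
|div by 2&3|=436, |div by 2&7|=187, |div by 3&7|=124, |div by all|=62.
By inclusion-exclusion, divisible by at least one: 1309+872+374-436-187-124+62 = 1870.
Not divisible by any: 2618 - 1870.

Final answer: 748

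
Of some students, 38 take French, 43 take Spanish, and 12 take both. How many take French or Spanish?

|A union B| = |A| + |B| - |A intersect B| = 38 + 43 - 12.

Final answer: 69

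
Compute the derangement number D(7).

Use the recurrence D(n) = (n-1)(D(n-1) + D(n-2)) with D(0)=1, D(1)=0.
Building up: D(2)=1, D(3)=2, D(4)=9, D(5)=44, D(6)=265.
D(7) = 6 x (D(6) + D(5)) = 6 x (265 + 44).

Final answer: D(7) = 1854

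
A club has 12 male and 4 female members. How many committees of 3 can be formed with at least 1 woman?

Sum over valid woman counts:
C(4,1)C(12,2) = 264
C(4,2)C(12,1) = 72
C(4,3)C(12,0) = 4
Total: 264 + 72 + 4.

Final answer: 340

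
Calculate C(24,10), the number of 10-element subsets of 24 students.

C(24,10) = 24!/(10! x 14!).

Final answer: \binom{24}{10} = 1961256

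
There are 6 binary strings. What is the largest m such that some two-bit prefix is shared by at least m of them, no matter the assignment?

There are 4 possible values for two-bit prefix. With 6 binary strings and 4 categories, by pigeonhole: ceiling(6/4).

Final answer: 2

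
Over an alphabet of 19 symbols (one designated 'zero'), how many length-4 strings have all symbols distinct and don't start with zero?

The leading digit has 18 choices (anything but zero); the next has 18 (anything but the first), then 17, and so on, one fewer each time.
Total: 18 x 18 x 17 x 16.

Final answer: 88128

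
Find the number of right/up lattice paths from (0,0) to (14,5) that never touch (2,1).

Total paths to (14,5): C(19,5) = 11628.
Paths through (2,1): C(3,1) x C(16,4) = 5460.
Avoiding (2,1): 11628 - 5460.

Final answer: 6168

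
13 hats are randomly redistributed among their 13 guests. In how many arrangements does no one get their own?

D(n) = (n-1)(D(n-1) + D(n-2)), D(0)=1, D(1)=0.
D(2) = 1 x (0 + 1) = 1
D(3) = 2 x (1 + 0) = 2
D(4) = 3 x (2 + 1) = 9
D(5) = 4 x (9 + 2) = 44
D(6) = 5 x (44 + 9) = 265
D(7) = 6 x (265 + 44) = 1854
D(8) = 7 x (1854 + 265) = 14833
D(9) = 8 x (14833 + 1854) = 133496
D(10) = 9 x (133496 + 14833) = 1334961
D(11) = 10 x (1334961 + 133496) = 14684570
D(12) = 11 x (14684570 + 1334961) = 176214841
D(13) = 12 x (D(12) + D(11)) = 12 x (176214841 + 14684570)

Final answer: D(13) = 2290792932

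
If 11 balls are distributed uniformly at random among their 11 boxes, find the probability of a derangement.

D(n) = (n-1)(D(n-1) + D(n-2)), D(0)=1, D(1)=0.
Building up: D(2)=1, D(3)=2, D(4)=9, D(5)=44, D(6)=265, D(7)=1854, D(8)=14833, D(9)=133496, D(10)=1334961, D(11)=14684570.
Total arrangements: 11! = 39916800.
Probability = D(11)/11! = 1468457/3991680.

Final answer: D(11)/11! = 14684570/39916800 = 0.367879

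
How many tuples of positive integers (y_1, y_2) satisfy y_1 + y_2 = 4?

Substitute y'_i = y_i - 1 (so y'_i >= 0). Then sum y'_i = 4 - 2 = 2.
Stars and bars: C(2+2-1, 2-1) = C(3,1).

Final answer: C(3,1) = 3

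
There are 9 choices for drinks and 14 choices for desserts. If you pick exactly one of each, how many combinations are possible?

By the multiplication principle: 9 x 14.

Final answer: 126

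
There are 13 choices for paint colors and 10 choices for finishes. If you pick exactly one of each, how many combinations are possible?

By the multiplication principle: 13 x 10.

Final answer: 130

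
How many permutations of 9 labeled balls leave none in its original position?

D(n) = (n-1)(D(n-1) + D(n-2)), D(0)=1, D(1)=0.
D(2) = 1 x (0 + 1) = 1
D(3) = 2 x (1 + 0) = 2
D(4) = 3 x (2 + 1) = 9
D(5) = 4 x (9 + 2) = 44
D(6) = 5 x (44 + 9) = 265
D(7) = 6 x (265 + 44) = 1854
D(8) = 7 x (1854 + 265) = 14833
D(9) = 8 x (D(8) + D(7)) = 8 x (14833 + 1854)

Final answer: D(9) = 133496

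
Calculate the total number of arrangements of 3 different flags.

The number of ways to arrange 3 distinct objects is 3!.

Final answer: 3! = 6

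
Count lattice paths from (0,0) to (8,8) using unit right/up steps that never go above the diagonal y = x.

Total monotonic paths to (8,8): C(16,8) = 12870.
By the reflection principle, paths that go above the diagonal number C(16,9) = 11440.
Valid Dyck paths: 12870 - 11440.
(These counts are the Catalan numbers.)

Final answer: C_{8} = 1430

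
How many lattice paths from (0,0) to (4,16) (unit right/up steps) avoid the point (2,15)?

Total paths to (4,16): C(20,16) = 4845.
Paths through (2,15): C(17,15) x C(3,1) = 408.
Avoiding (2,15): 4845 - 408.

Final answer: 4437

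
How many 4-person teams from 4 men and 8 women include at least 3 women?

Sum over valid woman counts:
C(8,3)C(4,1) = 224
C(8,4)C(4,0) = 70
Total: 224 + 70.

Final answer: 294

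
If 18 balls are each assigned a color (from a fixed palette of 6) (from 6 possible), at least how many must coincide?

There are 6 possible values for color (from a fixed palette of 6). With 18 balls and 6 categories, by pigeonhole: ceiling(18/6).

Final answer: 3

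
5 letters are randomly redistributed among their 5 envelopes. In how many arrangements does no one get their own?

Use the recurrence D(n) = (n-1)(D(n-1) + D(n-2)) with D(0)=1, D(1)=0.
D(2) = 1 x (0 + 1) = 1
D(3) = 2 x (1 + 0) = 2
D(4) = 3 x (2 + 1) = 9
D(5) = 4 x (D(4) + D(3)) = 4 x (9 + 2)

Final answer: D(5) = 44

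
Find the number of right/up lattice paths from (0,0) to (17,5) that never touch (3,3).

Total paths to (17,5): C(22,5) = 26334.
Paths through (3,3): C(6,3) x C(16,2) = 2400.
Avoiding (3,3): 26334 - 2400.

Final answer: 23934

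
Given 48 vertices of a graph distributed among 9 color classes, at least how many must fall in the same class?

By pigeonhole with 48 objects and 9 categories: ceiling(48/9).

Final answer: 6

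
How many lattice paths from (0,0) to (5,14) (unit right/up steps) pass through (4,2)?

Paths (0,0)->(4,2): C(6,2) = 15.
Paths (4,2)->(5,14): C(13,12) = 13.
By multiplication principle: 15 x 13.

Final answer: 195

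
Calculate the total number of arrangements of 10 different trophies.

The number of ways to arrange 10 distinct objects is 10!.

Final answer: 10! = 3628800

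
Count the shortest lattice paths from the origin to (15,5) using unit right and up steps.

Each path has 15 right steps and 5 up steps in some order (20 steps total).
Choose which 5 of the 20 steps are up: C(20,5).

Final answer: C(20,5) = 15504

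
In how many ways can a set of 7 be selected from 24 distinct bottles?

C(24,7) = 24!/(7! x 17!).

Final answer: \binom{24}{7} = 346104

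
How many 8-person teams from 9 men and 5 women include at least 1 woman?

Sum over valid woman counts:
C(5,1)C(9,7) = 180
C(5,2)C(9,6) = 840
C(5,3)C(9,5) = 1260
C(5,4)C(9,4) = 630
C(5,5)C(9,3) = 84
Total: 180 + 840 + 1260 + 630 + 84.

Final answer: 2994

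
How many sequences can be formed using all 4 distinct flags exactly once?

The number of ways to arrange 4 distinct objects is 4!.

Final answer: 4! = 24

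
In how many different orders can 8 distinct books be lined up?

The number of ways to arrange 8 distinct objects is 8!.

Final answer: 8! = 40320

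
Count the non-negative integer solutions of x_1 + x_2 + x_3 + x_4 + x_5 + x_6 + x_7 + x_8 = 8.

Stars and bars with 8 stars and 7 bars:
C(8+8-1, 8-1) = C(15,7).

Final answer: C(15,7) = 6435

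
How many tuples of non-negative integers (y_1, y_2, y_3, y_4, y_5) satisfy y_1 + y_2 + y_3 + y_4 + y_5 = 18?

Stars and bars with 18 stars and 4 bars:
C(18+5-1, 5-1) = C(22,4).

Final answer: C(22,4) = 7315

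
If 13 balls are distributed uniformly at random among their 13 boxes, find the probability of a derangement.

Use the recurrence D(n) = (n-1)(D(n-1) + D(n-2)) with D(0)=1, D(1)=0.
Building up: D(2)=1, D(3)=2, D(4)=9, D(5)=44, D(6)=265, D(7)=1854, D(8)=14833, D(9)=133496, D(10)=1334961, D(11)=14684570, D(12)=176214841, D(13)=2290792932.
Total arrangements: 13! = 6227020800.
Probability = D(13)/13! = 63633137/172972800.

Final answer: D(13)/13! = 2290792932/6227020800 = 0.367879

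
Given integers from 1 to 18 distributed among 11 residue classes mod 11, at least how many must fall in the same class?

By pigeonhole with 18 objects and 11 categories: ceiling(18/11).

Final answer: 2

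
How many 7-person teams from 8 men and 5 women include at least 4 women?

Sum over valid woman counts:
C(5,4)C(8,3) = 280
C(5,5)C(8,2) = 28
Total: 280 + 28.

Final answer: 308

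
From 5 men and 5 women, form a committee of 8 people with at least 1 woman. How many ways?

Sum over valid woman counts:
C(5,3)C(5,5) = 10
C(5,4)C(5,4) = 25
C(5,5)C(5,3) = 10
Total: 10 + 25 + 10.

Final answer: 45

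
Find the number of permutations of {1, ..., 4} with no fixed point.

Use the recurrence D(n) = (n-1)(D(n-1) + D(n-2)) with D(0)=1, D(1)=0.
Building up: D(2)=1, D(3)=2.
D(4) = 3 x (D(3) + D(2)) = 3 x (2 + 1).

Final answer: D(4) = 9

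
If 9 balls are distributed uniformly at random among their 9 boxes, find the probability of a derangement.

Derangements satisfy D(n) = (n-1)(D(n-1) + D(n-2)), starting from D(0)=1, D(1)=0.
Building up: D(2)=1, D(3)=2, D(4)=9, D(5)=44, D(6)=265, D(7)=1854, D(8)=14833, D(9)=133496.
Total arrangements: 9! = 362880.
Probability = D(9)/9! = 16687/45360.

Final answer: D(9)/9! = 133496/362880 = 0.367879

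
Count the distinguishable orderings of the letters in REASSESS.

Letters (A:1, E:2, R:1, S:4). Total letters: 8.
Permutations = 8!/(4! x 2!).

Final answer: 840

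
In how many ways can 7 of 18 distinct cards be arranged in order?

P(18,7) = 18!/(18-7)! = 18!/11!.

Final answer: P(18,7) = 160392960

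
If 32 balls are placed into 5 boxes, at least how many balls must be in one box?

By the pigeonhole principle: ceiling(32/5).

Final answer: 7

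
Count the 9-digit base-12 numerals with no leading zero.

These are the integers in [12^8, 12^9), so the count is 12^9 - 12^8 = 11 x 12^8.

Final answer: 4729798656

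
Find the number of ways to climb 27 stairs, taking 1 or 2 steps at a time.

Let f(n) be the number of climbs. Removing the last move (1 or 2 steps) gives f(n) = f(n-1) + f(n-2); base cases f(1)=1, f(2)=2.
Iterating the recurrence: f(1)=1, f(2)=2, f(3)=3, f(4)=5, f(5)=8, f(6)=13, f(7)=21, f(8)=34, f(9)=55, f(10)=89, f(11)=144, f(12)=233, f(13)=377, f(14)=610, f(15)=987, f(16)=1597, f(17)=2584, f(18)=4181, f(19)=6765, f(20)=10946, f(21)=17711, f(22)=28657, f(23)=46368, f(24)=75025, f(25)=121393, f(26)=196418, f(27)=317811.

Final answer: 317811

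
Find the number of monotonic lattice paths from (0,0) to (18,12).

Each path has 18 right steps and 12 up steps in some order (30 steps total).
Choose which 12 of the 30 steps are up: C(30,12).

Final answer: C(30,12) = 86493225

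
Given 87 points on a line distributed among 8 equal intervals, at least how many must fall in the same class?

By pigeonhole with 87 objects and 8 categories: ceiling(87/8).

Final answer: 11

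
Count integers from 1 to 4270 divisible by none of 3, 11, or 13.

|div by 3|=1423, |div by 11|=388, |div by 13|=328.
|div by 3&11|=129, |div by 3&13|=109, |div by 11&13|=29, |div by all|=9.
By inclusion-exclusion, divisible by at least one: 1423+388+328-129-109-29+9 = 1881.
Not divisible by any: 4270 - 1881.

Final answer: 2389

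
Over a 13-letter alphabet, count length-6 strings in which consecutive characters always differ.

First character: 13 choices. Each subsequent: 12 choices (must differ from the previous one).
Total: 13 x 12^5.

Final answer: 13 x 12^{5} = 3234816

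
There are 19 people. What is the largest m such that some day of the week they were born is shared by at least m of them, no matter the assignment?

There are 7 possible values for day of the week they were born. With 19 people and 7 categories, by pigeonhole: ceiling(19/7).

Final answer: 3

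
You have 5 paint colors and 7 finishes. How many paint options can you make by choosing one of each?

By the multiplication principle: 5 x 7.

Final answer: 35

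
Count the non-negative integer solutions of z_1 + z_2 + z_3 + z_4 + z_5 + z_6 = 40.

Stars and bars with 40 stars and 5 bars:
C(40+6-1, 6-1) = C(45,5).

Final answer: C(45,5) = 1221759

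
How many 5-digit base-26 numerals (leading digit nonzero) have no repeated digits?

First digit: 25 (nonzero). Second: 25 (not first). Third: 24, etc.
Total: 25 x 25 x 24 x 23 x 22.

Final answer: 7590000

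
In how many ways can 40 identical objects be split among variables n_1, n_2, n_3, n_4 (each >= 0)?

Stars and bars with 40 stars and 3 bars:
C(40+4-1, 4-1) = C(43,3).

Final answer: C(43,3) = 12341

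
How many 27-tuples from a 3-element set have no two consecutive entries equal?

First character: 3 choices. Each subsequent: 2 choices (must differ from the previous one).
Total: 3 x 2^26.

Final answer: 3 x 2^{26} = 201326592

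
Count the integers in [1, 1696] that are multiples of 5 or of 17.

Multiples of 5: 339. Multiples of 17: 99. Of both (lcm=85): 19.
By inclusion-exclusion: 339 + 99 - 19.

Final answer: 419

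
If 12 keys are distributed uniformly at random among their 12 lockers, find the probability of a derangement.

D(n) = (n-1)(D(n-1) + D(n-2)), D(0)=1, D(1)=0.
Building up: D(2)=1, D(3)=2, D(4)=9, D(5)=44, D(6)=265, D(7)=1854, D(8)=14833, D(9)=133496, D(10)=1334961, D(11)=14684570, D(12)=176214841.
Total arrangements: 12! = 479001600.
Probability = D(12)/12! = 16019531/43545600.

Final answer: D(12)/12! = 176214841/479001600 = 0.367879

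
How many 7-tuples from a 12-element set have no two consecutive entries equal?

Let g(n) count such strings. g(1) = 12, and each valid string of length n-1 extends in 11 ways (any symbol but the last), so g(n) = 11 g(n-1).
Total: g(7) = 12 x 11^6.

Final answer: 12 x 11^{6} = 21258732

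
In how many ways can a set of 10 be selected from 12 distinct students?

C(12,10) = 12!/(10! x 2!).

Final answer: \binom{12}{10} = 66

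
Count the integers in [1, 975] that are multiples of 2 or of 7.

Multiples of 2: 487. Multiples of 7: 139. Of both (lcm=14): 69.
By inclusion-exclusion: 487 + 139 - 69.

Final answer: 557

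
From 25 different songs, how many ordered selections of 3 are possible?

P(25,3) = 25!/(25-3)! = 25!/22!.

Final answer: P(25,3) = 13800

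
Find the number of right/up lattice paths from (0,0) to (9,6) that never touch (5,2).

Total paths to (9,6): C(15,6) = 5005.
Paths through (5,2): C(7,2) x C(8,4) = 1470.
Avoiding (5,2): 5005 - 1470.

Final answer: 3535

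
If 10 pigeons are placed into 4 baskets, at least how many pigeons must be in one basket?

By the pigeonhole principle: ceiling(10/4).

Final answer: 3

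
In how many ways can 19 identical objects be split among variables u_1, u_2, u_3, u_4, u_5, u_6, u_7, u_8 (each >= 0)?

Stars and bars with 19 stars and 7 bars:
C(19+8-1, 8-1) = C(26,7).

Final answer: C(26,7) = 657800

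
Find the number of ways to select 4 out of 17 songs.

C(17,4) = 17!/(4! x 13!).

Final answer: \binom{17}{4} = 2380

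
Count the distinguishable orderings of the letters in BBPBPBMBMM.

Letters (B:5, M:3, P:2). Total letters: 10.
Permutations = 10!/(5! x 3! x 2!).

Final answer: 2520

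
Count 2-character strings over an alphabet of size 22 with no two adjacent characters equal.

Let g(n) count such strings. g(1) = 22, and each valid string of length n-1 extends in 21 ways (any symbol but the last), so g(n) = 21 g(n-1).
Total: g(2) = 22 x 21^1.

Final answer: 22 x 21^{1} = 462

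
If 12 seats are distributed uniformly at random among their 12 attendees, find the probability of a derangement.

D(n) = (n-1)(D(n-1) + D(n-2)), D(0)=1, D(1)=0.
Building up: D(2)=1, D(3)=2, D(4)=9, D(5)=44, D(6)=265, D(7)=1854, D(8)=14833, D(9)=133496, D(10)=1334961, D(11)=14684570, D(12)=176214841.
Total arrangements: 12! = 479001600.
Probability = D(12)/12! = 16019531/43545600.

Final answer: D(12)/12! = 176214841/479001600 = 0.367879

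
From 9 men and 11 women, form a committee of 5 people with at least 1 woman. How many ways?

Sum over valid woman counts:
C(11,1)C(9,4) = 1386
C(11,2)C(9,3) = 4620
C(11,3)C(9,2) = 5940
C(11,4)C(9,1) = 2970
C(11,5)C(9,0) = 462
Total: 1386 + 4620 + 5940 + 2970 + 462.

Final answer: 15378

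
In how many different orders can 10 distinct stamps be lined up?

The number of ways to arrange 10 distinct objects is 10!.

Final answer: 10! = 3628800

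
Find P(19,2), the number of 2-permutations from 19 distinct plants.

P(19,2) = 19!/(19-2)! = 19!/17!.

Final answer: P(19,2) = 342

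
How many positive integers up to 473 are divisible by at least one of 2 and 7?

Multiples of 2: 236. Multiples of 7: 67. Of both (lcm=14): 33.
By inclusion-exclusion: 236 + 67 - 33.

Final answer: 270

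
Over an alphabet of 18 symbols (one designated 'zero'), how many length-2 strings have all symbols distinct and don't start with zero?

First digit: 17 (nonzero). Second: 17 (not first). Third: 16, etc.
Total: 17 x 17.

Final answer: 289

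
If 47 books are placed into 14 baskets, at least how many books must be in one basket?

By the pigeonhole principle: ceiling(47/14).

Final answer: 4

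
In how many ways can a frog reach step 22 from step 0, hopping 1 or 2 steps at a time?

Let f(n) count the ways. The last step is size 1 or 2, so f(n) = f(n-1) + f(n-2) with f(1)=1, f(2)=2.
Computing successive values: f(1)=1, f(2)=2, f(3)=3, f(4)=5, f(5)=8, f(6)=13, f(7)=21, f(8)=34, f(9)=55, f(10)=89, f(11)=144, f(12)=233, f(13)=377, f(14)=610, f(15)=987, f(16)=1597, f(17)=2584, f(18)=4181, f(19)=6765, f(20)=10946, f(21)=17711, f(22)=28657.

Final answer: 28657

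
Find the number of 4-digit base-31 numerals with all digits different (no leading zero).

The leading digit has 30 choices (anything but zero); the next has 30 (anything but the first), then 29, and so on, one fewer each time.
Total: 30 x 30 x 29 x 28.

Final answer: 730800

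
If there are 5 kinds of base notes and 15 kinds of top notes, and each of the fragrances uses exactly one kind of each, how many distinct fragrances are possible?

By the multiplication principle: 5 x 15.

Final answer: 75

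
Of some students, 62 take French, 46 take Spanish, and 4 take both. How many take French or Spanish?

|A union B| = |A| + |B| - |A intersect B| = 62 + 46 - 4.

Final answer: 104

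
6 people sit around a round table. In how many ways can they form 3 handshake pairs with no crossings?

This is a standard Catalan-number count: the answer is C_n. Here n = 6/2 = 3.
C_n = C(2n,n)/(n+1), so C_{3} = C(6,3)/4 = 20/4.

Final answer: C_{3} = 5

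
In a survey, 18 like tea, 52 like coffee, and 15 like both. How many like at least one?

|A union B| = |A| + |B| - |A intersect B| = 18 + 52 - 15.

Final answer: 55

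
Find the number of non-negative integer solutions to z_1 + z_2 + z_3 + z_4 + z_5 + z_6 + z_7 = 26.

Stars and bars with 26 stars and 6 bars:
C(26+7-1, 7-1) = C(32,6).

Final answer: C(32,6) = 906192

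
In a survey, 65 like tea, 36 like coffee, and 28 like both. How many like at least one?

|A union B| = |A| + |B| - |A intersect B| = 65 + 36 - 28.

Final answer: 73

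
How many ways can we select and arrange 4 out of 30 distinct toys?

P(30,4) = 30!/(30-4)! = 30!/26!.

Final answer: P(30,4) = 657720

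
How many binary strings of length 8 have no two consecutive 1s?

Let a(n) count valid strings. If the last bit is 0 the prefix is any valid string of length n-1; if it is 1 the string must end in 01 with a valid prefix of length n-2. So a(n) = a(n-1) + a(n-2), a(1)=2, a(2)=3.
Building up term by term: a(1)=2, a(2)=3, a(3)=5, a(4)=8, a(5)=13, a(6)=21, a(7)=34, a(8)=55.

Final answer: 55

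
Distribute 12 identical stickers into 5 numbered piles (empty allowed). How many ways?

Stars and bars: C(n+k-1, k-1) = C(16,4).

Final answer: C(16,4) = 1820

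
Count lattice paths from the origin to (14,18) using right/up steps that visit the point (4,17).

Paths (0,0)->(4,17): C(21,17) = 5985.
Paths (4,17)->(14,18): C(11,1) = 11.
By multiplication principle: 5985 x 11.

Final answer: 65835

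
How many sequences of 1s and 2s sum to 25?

Let f(n) be the number of climbs. Removing the last move (1 or 2 steps) gives f(n) = f(n-1) + f(n-2); base cases f(1)=1, f(2)=2.
Building up term by term: f(1)=1, f(2)=2, f(3)=3, f(4)=5, f(5)=8, f(6)=13, f(7)=21, f(8)=34, f(9)=55, f(10)=89, f(11)=144, f(12)=233, f(13)=377, f(14)=610, f(15)=987, f(16)=1597, f(17)=2584, f(18)=4181, f(19)=6765, f(20)=10946, f(21)=17711, f(22)=28657, f(23)=46368, f(24)=75025, f(25)=121393.

Final answer: 121393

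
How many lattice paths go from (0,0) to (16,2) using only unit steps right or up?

Each path has 16 right steps and 2 up steps in some order (18 steps total).
Choose which 2 of the 18 steps are up: C(18,2).

Final answer: C(18,2) = 153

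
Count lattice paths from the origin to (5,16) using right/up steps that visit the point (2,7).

Paths (0,0)->(2,7): C(9,7) = 36.
Paths (2,7)->(5,16): C(12,9) = 220.
By multiplication principle: 36 x 220.

Final answer: 7920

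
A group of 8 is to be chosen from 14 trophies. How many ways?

C(14,8) = 14!/(8! x 6!).

Final answer: \binom{14}{8} = 3003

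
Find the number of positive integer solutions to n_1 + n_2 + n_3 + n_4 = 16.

Substitute n'_i = n_i - 1 (so n'_i >= 0). Then sum n'_i = 16 - 4 = 12.
Stars and bars: C(12+4-1, 4-1) = C(15,3).

Final answer: C(15,3) = 455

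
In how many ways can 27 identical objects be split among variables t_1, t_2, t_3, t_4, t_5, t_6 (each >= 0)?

Stars and bars with 27 stars and 5 bars:
C(27+6-1, 6-1) = C(32,5).

Final answer: C(32,5) = 201376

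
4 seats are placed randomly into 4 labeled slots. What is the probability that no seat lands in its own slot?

Use the recurrence D(n) = (n-1)(D(n-1) + D(n-2)) with D(0)=1, D(1)=0.
Building up: D(2)=1, D(3)=2, D(4)=9.
Total arrangements: 4! = 24.
Probability = D(4)/4! = 3/8.

Final answer: D(4)/4! = 9/24 = 0.375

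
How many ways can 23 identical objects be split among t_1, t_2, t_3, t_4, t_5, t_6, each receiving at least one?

Substitute t'_i = t_i - 1 (so t'_i >= 0). Then sum t'_i = 23 - 6 = 17.
Stars and bars: C(17+6-1, 6-1) = C(22,5).

Final answer: C(22,5) = 26334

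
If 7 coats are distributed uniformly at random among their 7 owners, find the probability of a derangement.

Use the recurrence D(n) = (n-1)(D(n-1) + D(n-2)) with D(0)=1, D(1)=0.
Building up: D(2)=1, D(3)=2, D(4)=9, D(5)=44, D(6)=265, D(7)=1854.
Total arrangements: 7! = 5040.
Probability = D(7)/7! = 103/280.

Final answer: D(7)/7! = 1854/5040 = 0.367857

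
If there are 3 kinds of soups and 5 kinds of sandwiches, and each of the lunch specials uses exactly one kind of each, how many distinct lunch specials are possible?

By the multiplication principle: 3 x 5.

Final answer: 15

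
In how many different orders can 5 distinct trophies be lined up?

The number of ways to arrange 5 distinct objects is 5!.

Final answer: 5! = 120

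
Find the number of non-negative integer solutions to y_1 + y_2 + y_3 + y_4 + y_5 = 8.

Stars and bars with 8 stars and 4 bars:
C(8+5-1, 5-1) = C(12,4).

Final answer: C(12,4) = 495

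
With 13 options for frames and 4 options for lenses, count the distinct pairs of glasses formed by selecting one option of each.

By the multiplication principle: 13 x 4.

Final answer: 52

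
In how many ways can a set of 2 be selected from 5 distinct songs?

C(5,2) = 5!/(2! x (5-2)!).

Final answer: C(5,2) = 10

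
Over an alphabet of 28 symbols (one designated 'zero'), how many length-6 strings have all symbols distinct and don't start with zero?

The leading digit has 27 choices (anything but zero); the next has 27 (anything but the first), then 26, and so on, one fewer each time.
Total: 27 x 27 x 26 x 25 x 24 x 23.

Final answer: 261565200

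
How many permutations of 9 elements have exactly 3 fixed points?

Choose which 3 elements are fixed: C(9,3) = 84.
Derange the remaining 6 using D(j) = (j-1)(D(j-1) + D(j-2)), D(0)=1, D(1)=0: D(2)=1, D(3)=2, D(4)=9, D(5)=44, D(6)=265.
Total: 84 x 265.

Final answer: C(9,3) D(6) = 22260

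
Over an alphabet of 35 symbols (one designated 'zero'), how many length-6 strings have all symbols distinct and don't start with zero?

The leading digit has 34 choices (anything but zero); the next has 34 (anything but the first), then 33, and so on, one fewer each time.
Total: 34 x 34 x 33 x 32 x 31 x 30.

Final answer: 1135284480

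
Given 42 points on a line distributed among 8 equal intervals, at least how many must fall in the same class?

By pigeonhole with 42 objects and 8 categories: ceiling(42/8).

Final answer: 6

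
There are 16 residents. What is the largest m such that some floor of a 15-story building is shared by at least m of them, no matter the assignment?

There are 15 possible values for floor of a 15-story building. With 16 residents and 15 categories, by pigeonhole: ceiling(16/15).

Final answer: 2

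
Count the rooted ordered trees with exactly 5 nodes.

The structures are counted by the Catalan number C_n. Here n = 5 - 1 = 4.
C_n = (2n)!/(n!(n+1)!), so C_{4} = 8!/(4! x 5!) = C(8,4)/5 = 70/5.

Final answer: C_{4} = 14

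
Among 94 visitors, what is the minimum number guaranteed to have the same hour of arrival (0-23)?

There are 24 possible values for hour of arrival (0-23). With 94 visitors and 24 categories, by pigeonhole: ceiling(94/24).

Final answer: 4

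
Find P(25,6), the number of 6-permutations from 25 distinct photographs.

P(25,6) = 25!/(25-6)! = 25!/19!.

Final answer: P(25,6) = 127512000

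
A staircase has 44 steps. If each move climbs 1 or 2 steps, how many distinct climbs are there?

Let f(n) count the ways. The last step is size 1 or 2, so f(n) = f(n-1) + f(n-2) with f(1)=1, f(2)=2.
Computing successive values: f(1)=1, f(2)=2, f(3)=3, f(4)=5, f(5)=8, f(6)=13, f(7)=21, f(8)=34, f(9)=55, f(10)=89, f(11)=144, f(12)=233, f(13)=377, f(14)=610, f(15)=987, f(16)=1597, f(17)=2584, f(18)=4181, f(19)=6765, f(20)=10946, f(21)=17711, f(22)=28657, f(23)=46368, f(24)=75025, f(25)=121393, f(26)=196418, f(27)=317811, f(28)=514229, f(29)=832040, f(30)=1346269, f(31)=2178309, f(32)=3524578, f(33)=5702887, f(34)=9227465, f(35)=14930352, f(36)=24157817, f(37)=39088169, f(38)=63245986, f(39)=102334155, f(40)=165580141, f(41)=267914296, f(42)=433494437, f(43)=701408733, f(44)=1134903170.

Final answer: 1134903170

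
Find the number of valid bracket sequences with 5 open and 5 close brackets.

The structures are counted by the Catalan number C_n. Here n = 5 (pairs).
C_n = C(2n,n) - C(2n,n+1), so C_{5} = C(10,5) - C(10,6) = 252 - 210.

Final answer: C_{5} = 42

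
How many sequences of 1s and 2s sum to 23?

Let f(n) count the ways. The last step is size 1 or 2, so f(n) = f(n-1) + f(n-2) with f(1)=1, f(2)=2.
Building up term by term: f(1)=1, f(2)=2, f(3)=3, f(4)=5, f(5)=8, f(6)=13, f(7)=21, f(8)=34, f(9)=55, f(10)=89, f(11)=144, f(12)=233, f(13)=377, f(14)=610, f(15)=987, f(16)=1597, f(17)=2584, f(18)=4181, f(19)=6765, f(20)=10946, f(21)=17711, f(22)=28657, f(23)=46368.

Final answer: 46368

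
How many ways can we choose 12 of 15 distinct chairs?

C(15,12) = 15!/(12! x 3!).

Final answer: \binom{15}{12} = 455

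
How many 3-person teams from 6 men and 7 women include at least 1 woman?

Sum over valid woman counts:
C(7,1)C(6,2) = 105
C(7,2)C(6,1) = 126
C(7,3)C(6,0) = 35
Total: 105 + 126 + 35.

Final answer: 266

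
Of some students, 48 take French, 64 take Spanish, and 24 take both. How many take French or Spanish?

|A union B| = |A| + |B| - |A intersect B| = 48 + 64 - 24.

Final answer: 88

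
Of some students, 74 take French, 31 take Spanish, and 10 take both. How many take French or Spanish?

|A union B| = |A| + |B| - |A intersect B| = 74 + 31 - 10.

Final answer: 95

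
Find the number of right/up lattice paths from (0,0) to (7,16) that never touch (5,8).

Total paths to (7,16): C(23,16) = 245157.
Paths through (5,8): C(13,8) x C(10,8) = 57915.
Avoiding (5,8): 245157 - 57915.

Final answer: 187242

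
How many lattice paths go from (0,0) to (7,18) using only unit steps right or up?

Each path has 7 right steps and 18 up steps in some order (25 steps total).
Choose which 18 of the 25 steps are up: C(25,18).

Final answer: C(25,18) = 480700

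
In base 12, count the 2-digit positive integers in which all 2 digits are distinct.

The leading digit has 11 choices (anything but zero); the next has 11 (anything but the first), then 10, and so on, one fewer each time.
Total: 11 x 11.

Final answer: 121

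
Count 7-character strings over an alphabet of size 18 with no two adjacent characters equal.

Let g(n) count such strings. g(1) = 18, and each valid string of length n-1 extends in 17 ways (any symbol but the last), so g(n) = 17 g(n-1).
Total: g(7) = 18 x 17^6.

Final answer: 18 x 17^{6} = 434476242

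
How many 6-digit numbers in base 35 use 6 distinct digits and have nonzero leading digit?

First digit: 34 (nonzero). Second: 34 (not first). Third: 33, etc.
Total: 34 x 34 x 33 x 32 x 31 x 30.

Final answer: 1135284480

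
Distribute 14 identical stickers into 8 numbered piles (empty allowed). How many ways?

Stars and bars: C(n+k-1, k-1) = C(21,7).

Final answer: C(21,7) = 116280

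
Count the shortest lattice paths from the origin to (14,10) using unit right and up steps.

Each path has 14 right steps and 10 up steps in some order (24 steps total).
Choose which 10 of the 24 steps are up: C(24,10).

Final answer: C(24,10) = 1961256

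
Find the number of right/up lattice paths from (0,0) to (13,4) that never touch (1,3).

Total paths to (13,4): C(17,4) = 2380.
Paths through (1,3): C(4,3) x C(13,1) = 52.
Avoiding (1,3): 2380 - 52.

Final answer: 2328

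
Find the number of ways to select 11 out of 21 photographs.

C(21,11) = 21!/(11! x 10!).

Final answer: \binom{21}{11} = 352716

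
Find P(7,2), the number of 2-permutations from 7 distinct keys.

P(7,2) = 7!/(7-2)! = 7!/5!.

Final answer: P(7,2) = 42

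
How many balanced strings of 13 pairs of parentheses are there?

This is counted by the nth Catalan number C_n. Here n = 13 (pairs).
C_n = C(2n,n)/(n+1), so C_{13} = C(26,13)/14 = 10400600/14.

Final answer: C_{13} = 742900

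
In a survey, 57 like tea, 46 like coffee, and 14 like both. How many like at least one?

|A union B| = |A| + |B| - |A intersect B| = 57 + 46 - 14.

Final answer: 89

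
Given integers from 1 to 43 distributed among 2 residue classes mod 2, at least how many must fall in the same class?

By pigeonhole with 43 objects and 2 categories: ceiling(43/2).

Final answer: 22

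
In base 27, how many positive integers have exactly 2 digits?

Leading digit: 26 options (nonzero). Other 1 digit(s): 27 options each.
Total: 26 x 27^1.

Final answer: 702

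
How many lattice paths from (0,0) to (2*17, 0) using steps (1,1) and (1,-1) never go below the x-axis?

Total monotonic paths to (17,17): C(34,17) = 2333606220.
Paths that cross above y=x (reflection bijection): C(34,18) = 2203961430.
Valid Dyck paths: 2333606220 - 2203961430.
(Check: C(34,17) - C(34,18) = C(34,17)/18, the Catalan number C_{17}.)

Final answer: C_{17} = 129644790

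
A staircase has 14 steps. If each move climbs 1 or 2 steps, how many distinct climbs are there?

Let f(n) be the number of climbs. Removing the last move (1 or 2 steps) gives f(n) = f(n-1) + f(n-2); base cases f(1)=1, f(2)=2.
Computing successive values: f(1)=1, f(2)=2, f(3)=3, f(4)=5, f(5)=8, f(6)=13, f(7)=21, f(8)=34, f(9)=55, f(10)=89, f(11)=144, f(12)=233, f(13)=377, f(14)=610.

Final answer: 610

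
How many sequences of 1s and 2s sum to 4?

Let f(n) be the number of climbs. Removing the last move (1 or 2 steps) gives f(n) = f(n-1) + f(n-2); base cases f(1)=1, f(2)=2.
Computing successive values: f(1)=1, f(2)=2, f(3)=3, f(4)=5.

Final answer: 5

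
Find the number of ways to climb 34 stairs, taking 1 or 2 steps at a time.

Condition on the final move: it is a 1-step (f(n-1) ways to get there) or a 2-step (f(n-2) ways), so f(n) = f(n-1) + f(n-2), with f(1)=1, f(2)=2.
Computing successive values: f(1)=1, f(2)=2, f(3)=3, f(4)=5, f(5)=8, f(6)=13, f(7)=21, f(8)=34, f(9)=55, f(10)=89, f(11)=144, f(12)=233, f(13)=377, f(14)=610, f(15)=987, f(16)=1597, f(17)=2584, f(18)=4181, f(19)=6765, f(20)=10946, f(21)=17711, f(22)=28657, f(23)=46368, f(24)=75025, f(25)=121393, f(26)=196418, f(27)=317811, f(28)=514229, f(29)=832040, f(30)=1346269, f(31)=2178309, f(32)=3524578, f(33)=5702887, f(34)=9227465.

Final answer: 9227465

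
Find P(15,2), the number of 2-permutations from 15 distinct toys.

P(15,2) = 15!/(15-2)! = 15!/13!.

Final answer: P(15,2) = 210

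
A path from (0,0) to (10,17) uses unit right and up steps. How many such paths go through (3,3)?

Paths (0,0)->(3,3): C(6,3) = 20.
Paths (3,3)->(10,17): C(21,14) = 116280.
By multiplication principle: 20 x 116280.

Final answer: 2325600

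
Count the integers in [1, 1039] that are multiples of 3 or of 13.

Multiples of 3: 346. Multiples of 13: 79. Of both (lcm=39): 26.
By inclusion-exclusion: 346 + 79 - 26.

Final answer: 399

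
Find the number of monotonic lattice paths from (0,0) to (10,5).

Each path has 10 right steps and 5 up steps in some order (15 steps total).
Choose which 5 of the 15 steps are up: C(15,5).

Final answer: C(15,5) = 3003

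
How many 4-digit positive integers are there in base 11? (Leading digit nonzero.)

In base 11, the leading digit has 10 choices (1..10); each of the remaining 3 digits has 11 choices.
Total: 10 x 11^3.

Final answer: 13310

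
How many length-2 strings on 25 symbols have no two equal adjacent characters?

First character: 25 choices. Each subsequent: 24 choices (must differ from the previous one).
Total: 25 x 24^1.

Final answer: 25 x 24^{1} = 600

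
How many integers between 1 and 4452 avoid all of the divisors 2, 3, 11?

|div by 2|=2226, |div by 3|=1484, |div by 11|=404.
|div by 2&3|=742, |div by 2&11|=202, |div by 3&11|=134, |div by all|=67.
By inclusion-exclusion, divisible by at least one: 2226+1484+404-742-202-134+67 = 3103.
Not divisible by any: 4452 - 3103.

Final answer: 1349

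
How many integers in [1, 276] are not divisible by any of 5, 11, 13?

|div by 5|=55, |div by 11|=25, |div by 13|=21.
|div by 5&11|=5, |div by 5&13|=4, |div by 11&13|=1, |div by all|=0.
By inclusion-exclusion, divisible by at least one: 55+25+21-5-4-1+0 = 91.
Not divisible by any: 276 - 91.

Final answer: 185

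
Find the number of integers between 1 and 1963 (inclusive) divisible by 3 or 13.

Multiples of 3: 654. Multiples of 13: 151. Of both (lcm=39): 50.
By inclusion-exclusion: 654 + 151 - 50.

Final answer: 755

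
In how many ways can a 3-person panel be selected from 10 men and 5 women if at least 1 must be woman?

Sum over valid woman counts:
C(5,1)C(10,2) = 225
C(5,2)C(10,1) = 100
C(5,3)C(10,0) = 10
Total: 225 + 100 + 10.

Final answer: 335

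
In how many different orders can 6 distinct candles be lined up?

The number of ways to arrange 6 distinct objects is 6!.

Final answer: 6! = 720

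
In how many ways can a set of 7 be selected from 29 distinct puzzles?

C(29,7) = 29!/(7! x 22!).

Final answer: \binom{29}{7} = 1560780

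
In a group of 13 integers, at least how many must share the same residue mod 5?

There are 5 possible values for residue mod 5. With 13 integers and 5 categories, by pigeonhole: ceiling(13/5).

Final answer: 3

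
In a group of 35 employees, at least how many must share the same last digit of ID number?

There are 10 possible values for last digit of ID number. With 35 employees and 10 categories, by pigeonhole: ceiling(35/10).

Final answer: 4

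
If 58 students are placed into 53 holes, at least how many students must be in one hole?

By the pigeonhole principle: ceiling(58/53).

Final answer: 2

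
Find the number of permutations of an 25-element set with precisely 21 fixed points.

Choose which 21 elements are fixed: C(25,21) = 12650.
Derange the remaining 4 using D(j) = (j-1)(D(j-1) + D(j-2)), D(0)=1, D(1)=0: D(2)=1, D(3)=2, D(4)=9.
Total: 12650 x 9.

Final answer: C(25,21) D(4) = 113850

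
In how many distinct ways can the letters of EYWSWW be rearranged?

Letters (E:1, S:1, W:3, Y:1). Total letters: 6.
Permutations = 6!/(3!).

Final answer: 120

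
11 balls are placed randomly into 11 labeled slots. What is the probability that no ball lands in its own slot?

D(n) = (n-1)(D(n-1) + D(n-2)), D(0)=1, D(1)=0.
Building up: D(2)=1, D(3)=2, D(4)=9, D(5)=44, D(6)=265, D(7)=1854, D(8)=14833, D(9)=133496, D(10)=1334961, D(11)=14684570.
Total arrangements: 11! = 39916800.
Probability = D(11)/11! = 1468457/3991680.

Final answer: D(11)/11! = 14684570/39916800 = 0.367879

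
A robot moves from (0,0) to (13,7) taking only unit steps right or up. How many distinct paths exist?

Each path has 13 right steps and 7 up steps in some order (20 steps total).
Choose which 7 of the 20 steps are up: C(20,7).

Final answer: C(20,7) = 77520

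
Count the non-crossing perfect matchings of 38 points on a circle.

The structures are counted by the Catalan number C_n. Here n = 38/2 = 19.
C_n = (2n)!/(n!(n+1)!), so C_{19} = 38!/(19! x 20!) = C(38,19)/20 = 35345263800/20.

Final answer: C_{19} = 1767263190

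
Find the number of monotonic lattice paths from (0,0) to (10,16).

Each path has 10 right steps and 16 up steps in some order (26 steps total).
Choose which 16 of the 26 steps are up: C(26,16).

Final answer: C(26,16) = 5311735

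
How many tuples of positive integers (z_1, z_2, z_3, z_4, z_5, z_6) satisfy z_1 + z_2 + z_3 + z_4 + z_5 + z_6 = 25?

Substitute z'_i = z_i - 1 (so z'_i >= 0). Then sum z'_i = 25 - 6 = 19.
Stars and bars: C(19+6-1, 6-1) = C(24,5).

Final answer: C(24,5) = 42504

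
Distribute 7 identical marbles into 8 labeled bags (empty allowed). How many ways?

Stars and bars: C(n+k-1, k-1) = C(14,7).

Final answer: C(14,7) = 3432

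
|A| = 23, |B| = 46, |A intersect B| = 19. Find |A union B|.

|A union B| = |A| + |B| - |A intersect B| = 23 + 46 - 19.

Final answer: 50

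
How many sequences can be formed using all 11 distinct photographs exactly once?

The number of ways to arrange 11 distinct objects is 11!.

Final answer: 11! = 39916800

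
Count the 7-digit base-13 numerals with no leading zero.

Leading digit: 12 options (nonzero). Other 6 digit(s): 13 options each.
Total: 12 x 13^6.

Final answer: 57921708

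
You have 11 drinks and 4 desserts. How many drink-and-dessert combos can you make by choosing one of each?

By the multiplication principle: 11 x 4.

Final answer: 44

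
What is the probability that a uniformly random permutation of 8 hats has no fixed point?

Derangements satisfy D(n) = (n-1)(D(n-1) + D(n-2)), starting from D(0)=1, D(1)=0.
Building up: D(2)=1, D(3)=2, D(4)=9, D(5)=44, D(6)=265, D(7)=1854, D(8)=14833.
Total arrangements: 8! = 40320.
Probability = D(8)/8! = 2119/5760.

Final answer: D(8)/8! = 14833/40320 = 0.367882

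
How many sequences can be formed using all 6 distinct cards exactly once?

The number of ways to arrange 6 distinct objects is 6!.

Final answer: 6! = 720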